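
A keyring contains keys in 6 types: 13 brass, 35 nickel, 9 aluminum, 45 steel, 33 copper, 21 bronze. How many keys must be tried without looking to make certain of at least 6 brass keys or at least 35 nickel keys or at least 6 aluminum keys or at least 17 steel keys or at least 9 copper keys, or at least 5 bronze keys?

73

Each of the 6 types has its own threshold; avoid all of them simultaneously.
The worst case stops just short of every target: 5 brass, 34 nickel, 5 aluminum, 16 steel, 8 copper, 4 bronze — 5 + 34 + 5 + 16 + 8 + 4 = 72 keys.
One more key must push some type to its target, so 72 + 1 = 73.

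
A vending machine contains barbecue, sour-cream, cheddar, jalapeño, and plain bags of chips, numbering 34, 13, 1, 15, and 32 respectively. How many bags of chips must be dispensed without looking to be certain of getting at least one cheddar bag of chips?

95

The worst case draws every non-cheddar bag of chips first: 34 + 13 + 15 + 32 = 94.
The next draw is then forced to be cheddar, giving 94 + 1 = 95.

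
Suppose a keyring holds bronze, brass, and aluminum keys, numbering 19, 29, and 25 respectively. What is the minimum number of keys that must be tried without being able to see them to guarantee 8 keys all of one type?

Treat the 3 types as pigeonholes.
The worst case takes 7 keys of each type without reaching 8 of any: 3 × 7 = 21.
The next key must bring some type to 8, so 21 + 1 = 22.

22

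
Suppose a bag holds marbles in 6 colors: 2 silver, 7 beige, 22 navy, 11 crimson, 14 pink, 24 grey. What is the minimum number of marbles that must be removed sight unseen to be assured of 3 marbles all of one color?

13

Treat the 6 colors as pigeonholes.
The worst case takes 2 marbles of each color without reaching 3 of any: 6 × 2 = 12.
The next marble must bring some color to 3, so 12 + 1 = 13.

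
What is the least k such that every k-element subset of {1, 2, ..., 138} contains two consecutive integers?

70

Partition {1, …, 138} into 69 pairs: {1,2}, {3,4}, …, {137,138}.
Choosing 69 integers — say the 69 even numbers 2, 4, …, 138 — takes one from each pair and avoids the property.
Choosing 70 forces two into the same pair by pigeonhole, and those are consecutive. So 70.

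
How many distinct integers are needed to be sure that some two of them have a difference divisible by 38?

Two integers differ by a multiple of 38 exactly when they share a remainder mod 38.
There are 38 residue classes mod 38, so 38 integers can all lie in distinct classes.
One more integer must repeat a residue, giving a difference divisible by 38. So n = 38 + 1 = 39.

39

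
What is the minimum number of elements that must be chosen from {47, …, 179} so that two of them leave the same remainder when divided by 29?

Use the pigeonhole principle on residue classes: group the integers by remainder mod 29; there are 29 residue classes, each nonempty in this range.
Choosing one from each class (29 integers) avoids any shared remainder.
One more choice must repeat a class, so two differ by a multiple of 29. Hence 29 + 1 = 30.

30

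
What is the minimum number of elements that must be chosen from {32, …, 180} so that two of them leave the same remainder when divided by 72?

73

Group the integers by remainder mod 72; there are 72 residue classes, each nonempty in this range.
Choosing one from each class (72 integers) avoids any shared remainder.
One more choice must repeat a class, so two differ by a multiple of 72. Hence 72 + 1 = 73.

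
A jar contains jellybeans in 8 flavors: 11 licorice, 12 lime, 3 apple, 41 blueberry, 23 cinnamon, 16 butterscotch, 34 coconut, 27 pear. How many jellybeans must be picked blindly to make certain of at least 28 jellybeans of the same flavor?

147

In the worst case we take at most 27 of each flavor, but all 11 licorice, all 12 lime, all 3 apple, all 23 cinnamon, and all 16 butterscotch (fewer than 27), giving 11 + 12 + 3 + 27 + 23 + 16 + 27 + 27 = 146.
One more jellybean then forces some flavor to 28, so 146 + 1 = 147.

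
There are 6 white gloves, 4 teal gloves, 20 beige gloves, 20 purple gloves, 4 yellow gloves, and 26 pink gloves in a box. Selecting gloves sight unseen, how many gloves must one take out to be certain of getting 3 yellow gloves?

The worst case draws every non-yellow glove first: 6 + 4 + 20 + 20 + 26 = 76.
The next 3 draws are then forced to be yellow, giving 76 + 3 = 79.

79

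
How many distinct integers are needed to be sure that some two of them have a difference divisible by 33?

34

Two integers differ by a multiple of 33 exactly when they share a remainder mod 33.
There are 33 residue classes mod 33, so 33 integers can all lie in distinct classes.
One more integer must repeat a residue, giving a difference divisible by 33. So n = 33 + 1 = 34.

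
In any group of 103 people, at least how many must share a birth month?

If each of the 12 months of the year held at most 8, the total would be at most 12 × 8 = 96 < 103, a contradiction.
So at least one holds ⌈103/12⌉ = 9.

9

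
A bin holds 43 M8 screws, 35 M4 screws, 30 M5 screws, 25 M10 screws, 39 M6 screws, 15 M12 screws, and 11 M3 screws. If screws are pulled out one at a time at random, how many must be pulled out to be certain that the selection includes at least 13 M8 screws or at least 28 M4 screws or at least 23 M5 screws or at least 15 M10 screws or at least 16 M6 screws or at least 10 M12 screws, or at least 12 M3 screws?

111

The worst case stops just short of every target: 12 M8, 27 M4, 22 M5, 14 M10, 15 M6, 9 M12, 11 M3 — 12 + 27 + 22 + 14 + 15 + 9 + 11 = 110 screws.
One more screw must push some size to its target, so 110 + 1 = 111.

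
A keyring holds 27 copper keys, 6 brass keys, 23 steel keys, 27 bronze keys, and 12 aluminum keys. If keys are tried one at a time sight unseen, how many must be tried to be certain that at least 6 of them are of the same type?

The worst case takes 5 keys of each type without reaching 6 of any: 5 × 5 = 25.
The next key must bring some type to 6, so 25 + 1 = 26.

26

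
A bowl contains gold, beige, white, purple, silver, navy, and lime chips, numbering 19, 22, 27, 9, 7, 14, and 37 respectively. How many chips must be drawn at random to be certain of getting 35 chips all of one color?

133

Treat the 7 colors as pigeonholes.
In the worst case we take at most 34 of each color, but all 19 gold, all 22 beige, all 27 white, all 9 purple, all 7 silver, and all 14 navy (fewer than 34), giving 19 + 22 + 27 + 9 + 7 + 14 + 34 = 132.
One more chip then forces some color to 35, so 132 + 1 = 133.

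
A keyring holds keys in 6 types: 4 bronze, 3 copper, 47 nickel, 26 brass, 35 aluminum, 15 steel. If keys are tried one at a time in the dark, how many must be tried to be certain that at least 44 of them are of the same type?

127

Treat the 6 types as pigeonholes.
In the worst case we take at most 43 of each type, but all 4 bronze, all 3 copper, all 26 brass, all 35 aluminum, and all 15 steel (fewer than 43), giving 4 + 3 + 43 + 26 + 35 + 15 = 126.
One more key then forces some type to 44, so 126 + 1 = 127.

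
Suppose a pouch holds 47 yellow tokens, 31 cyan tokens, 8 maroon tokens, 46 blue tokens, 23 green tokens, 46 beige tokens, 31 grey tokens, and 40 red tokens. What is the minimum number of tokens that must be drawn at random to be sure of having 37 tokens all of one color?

In the worst case we take at most 36 of each color, but all 31 cyan, all 8 maroon, all 23 green, and all 31 grey (fewer than 36), giving 36 + 31 + 8 + 36 + 23 + 36 + 31 + 36 = 237.
One more token then forces some color to 37, so 237 + 1 = 238.

238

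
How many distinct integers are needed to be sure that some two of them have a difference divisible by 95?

96

Two integers differ by a multiple of 95 exactly when they share a remainder mod 95.
There are 95 residue classes mod 95, so 95 integers can all lie in distinct classes.
One more integer must repeat a residue, giving a difference divisible by 95. So n = 95 + 1 = 96.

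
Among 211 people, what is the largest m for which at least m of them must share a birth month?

The 211 people fall into 12 months of the year.
If each of the 12 months of the year held at most 17, the total would be at most 12 × 17 = 204 < 211, a contradiction.
So at least one holds ⌈211/12⌉ = 18.

18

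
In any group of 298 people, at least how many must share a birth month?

25

The 298 people fall into 12 months of the year.
If each of the 12 months of the year held at most 24, the total would be at most 12 × 24 = 288 < 298, a contradiction.
So at least one holds ⌈298/12⌉ = 25.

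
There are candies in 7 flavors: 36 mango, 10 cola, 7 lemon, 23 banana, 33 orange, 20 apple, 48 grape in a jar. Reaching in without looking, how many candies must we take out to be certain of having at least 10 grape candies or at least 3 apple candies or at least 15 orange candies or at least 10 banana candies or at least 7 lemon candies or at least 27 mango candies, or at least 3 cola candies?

The worst case stops just short of every target: 26 mango, 2 cola, 6 lemon, 9 banana, 14 orange, 2 apple, 9 grape — 26 + 2 + 6 + 9 + 14 + 2 + 9 = 68 candies.
One more candy must push some flavor to its target, so 68 + 1 = 69.

69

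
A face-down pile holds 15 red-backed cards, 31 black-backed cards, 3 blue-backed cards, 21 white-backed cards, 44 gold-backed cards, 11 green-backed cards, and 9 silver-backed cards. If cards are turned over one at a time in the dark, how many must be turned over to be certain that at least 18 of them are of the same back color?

In the worst case we take at most 17 of each back color, but all 15 red-backed, all 3 blue-backed, all 11 green-backed, and all 9 silver-backed (fewer than 17), giving 15 + 17 + 3 + 17 + 17 + 11 + 9 = 89.
One more card then forces some back color to 18, so 89 + 1 = 90.

90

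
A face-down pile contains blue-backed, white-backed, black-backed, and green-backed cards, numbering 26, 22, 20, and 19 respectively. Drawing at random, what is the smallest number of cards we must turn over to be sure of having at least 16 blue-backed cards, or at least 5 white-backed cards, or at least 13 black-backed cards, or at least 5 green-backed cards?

36

Each of the 4 back colors has its own threshold; avoid all of them simultaneously.
The worst case stops just short of every target: 15 blue-backed, 4 white-backed, 12 black-backed, 4 green-backed — 15 + 4 + 12 + 4 = 35 cards.
One more card must push some back color to its target, so 35 + 1 = 36.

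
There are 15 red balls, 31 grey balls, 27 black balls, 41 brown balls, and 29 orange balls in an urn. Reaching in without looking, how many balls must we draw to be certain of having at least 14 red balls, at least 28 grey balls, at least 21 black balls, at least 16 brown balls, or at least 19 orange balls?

94

The worst case stops just short of every target: 13 red, 27 grey, 20 black, 15 brown, 18 orange — 13 + 27 + 20 + 15 + 18 = 93 balls.
One more ball must push some color to its target, so 93 + 1 = 94.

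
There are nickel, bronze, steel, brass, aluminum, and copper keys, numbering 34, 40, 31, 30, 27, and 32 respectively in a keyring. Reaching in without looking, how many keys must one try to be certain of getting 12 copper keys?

174

The worst case draws every non-copper key first: 34 + 40 + 31 + 30 + 27 = 162.
The next 12 draws are then forced to be copper, giving 162 + 12 = 174.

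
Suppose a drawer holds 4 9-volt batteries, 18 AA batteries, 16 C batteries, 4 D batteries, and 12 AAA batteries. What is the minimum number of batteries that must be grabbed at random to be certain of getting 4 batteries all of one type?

Treat the 5 types as pigeonholes.
The worst case takes 3 batteries of each type without reaching 4 of any: 5 × 3 = 15.
The next battery must bring some type to 4, so 15 + 1 = 16.

16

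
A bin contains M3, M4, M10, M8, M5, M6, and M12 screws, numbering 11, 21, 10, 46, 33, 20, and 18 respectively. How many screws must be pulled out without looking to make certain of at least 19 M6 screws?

158

To avoid M6 screws as long as possible, exhaust the other 6 sizes first.
The worst case draws every non-M6 screw first: 11 + 21 + 10 + 46 + 33 + 18 = 139.
The next 19 draws are then forced to be M6, giving 139 + 19 = 158.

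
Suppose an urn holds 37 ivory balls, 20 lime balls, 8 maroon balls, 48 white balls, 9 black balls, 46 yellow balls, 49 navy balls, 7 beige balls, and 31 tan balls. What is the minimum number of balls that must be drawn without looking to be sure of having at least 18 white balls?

The worst case draws every non-white ball first: 37 + 20 + 8 + 9 + 46 + 49 + 7 + 31 = 207.
The next 18 draws are then forced to be white, giving 207 + 18 = 225.

225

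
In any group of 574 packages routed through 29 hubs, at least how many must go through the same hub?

20

If each of the 29 hubs held at most 19, the total would be at most 29 × 19 = 551 < 574, a contradiction.
So at least one holds ⌈574/29⌉ = 20.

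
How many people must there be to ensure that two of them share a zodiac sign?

13

There are 12 zodiac signs acting as pigeonholes.
With 12 people we could place one in each, avoiding any repeat.
One more forces some class to hold 2, so 12 + 1 = 13.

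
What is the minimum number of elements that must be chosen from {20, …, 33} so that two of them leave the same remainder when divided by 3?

Use the pigeonhole principle on residue classes: group the integers by remainder mod 3; there are 3 residue classes, each nonempty in this range.
Choosing one from each class (3 integers) avoids any shared remainder.
One more choice must repeat a class, so two differ by a multiple of 3. Hence 3 + 1 = 4.

4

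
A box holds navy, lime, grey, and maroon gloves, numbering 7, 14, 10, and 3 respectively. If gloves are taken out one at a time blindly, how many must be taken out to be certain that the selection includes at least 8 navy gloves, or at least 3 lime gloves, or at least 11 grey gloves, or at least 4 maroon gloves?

23

Each of the 4 colors has its own threshold; avoid all of them simultaneously.
The worst case stops just short of every target: 7 navy, 2 lime, 10 grey, 3 maroon — 7 + 2 + 10 + 3 = 22 gloves.
One more glove must push some color to its target, so 22 + 1 = 23.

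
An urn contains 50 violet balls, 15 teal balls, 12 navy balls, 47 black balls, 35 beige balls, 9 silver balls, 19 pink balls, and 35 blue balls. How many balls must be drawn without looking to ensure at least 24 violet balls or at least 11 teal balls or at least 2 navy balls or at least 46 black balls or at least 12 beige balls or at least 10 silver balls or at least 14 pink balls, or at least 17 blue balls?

129

The worst case stops just short of every target: 23 violet, 10 teal, 1 navy, 45 black, 11 beige, 9 silver, 13 pink, 16 blue — 23 + 10 + 1 + 45 + 11 + 9 + 13 + 16 = 128 balls.
One more ball must push some color to its target, so 128 + 1 = 129.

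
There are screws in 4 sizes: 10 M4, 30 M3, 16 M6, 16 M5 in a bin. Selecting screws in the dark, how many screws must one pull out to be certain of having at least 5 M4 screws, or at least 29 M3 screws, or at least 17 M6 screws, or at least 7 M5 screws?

Each of the 4 sizes has its own threshold; avoid all of them simultaneously.
The worst case stops just short of every target: 4 M4, 28 M3, 16 M6, 6 M5 — 4 + 28 + 16 + 6 = 54 screws.
One more screw must push some size to its target, so 54 + 1 = 55.

55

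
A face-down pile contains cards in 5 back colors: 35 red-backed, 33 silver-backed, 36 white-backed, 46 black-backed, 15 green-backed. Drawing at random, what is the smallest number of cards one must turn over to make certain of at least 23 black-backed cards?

The worst case draws every non-black-backed card first: 35 + 33 + 36 + 15 = 119.
The next 23 draws are then forced to be black-backed, giving 119 + 23 = 142.

142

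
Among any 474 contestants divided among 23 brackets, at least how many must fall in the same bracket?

21

If each of the 23 brackets held at most 20, the total would be at most 23 × 20 = 460 < 474, a contradiction.
So at least one holds ⌈474/23⌉ = 21.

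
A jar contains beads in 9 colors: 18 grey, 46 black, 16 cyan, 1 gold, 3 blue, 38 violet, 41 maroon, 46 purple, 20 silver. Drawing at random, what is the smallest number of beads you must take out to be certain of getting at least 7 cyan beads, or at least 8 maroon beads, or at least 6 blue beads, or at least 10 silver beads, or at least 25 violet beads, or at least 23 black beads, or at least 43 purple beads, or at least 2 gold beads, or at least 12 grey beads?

The worst case stops just short of every target: 11 grey, 22 black, 6 cyan, 1 gold, all 3 blue, 24 violet, 7 maroon, 42 purple, 9 silver — 11 + 22 + 6 + 1 + 3 + 24 + 7 + 42 + 9 = 125 beads.
One more bead must push some color to its target, so 125 + 1 = 126.

126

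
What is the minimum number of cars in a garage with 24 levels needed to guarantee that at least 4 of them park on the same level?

There are 24 levels acting as pigeonholes.
With 24 × 3 = 72 cars we could place exactly 3 in each, with no class reaching 4.
One more forces some class to hold 4, so 72 + 1 = 73.

73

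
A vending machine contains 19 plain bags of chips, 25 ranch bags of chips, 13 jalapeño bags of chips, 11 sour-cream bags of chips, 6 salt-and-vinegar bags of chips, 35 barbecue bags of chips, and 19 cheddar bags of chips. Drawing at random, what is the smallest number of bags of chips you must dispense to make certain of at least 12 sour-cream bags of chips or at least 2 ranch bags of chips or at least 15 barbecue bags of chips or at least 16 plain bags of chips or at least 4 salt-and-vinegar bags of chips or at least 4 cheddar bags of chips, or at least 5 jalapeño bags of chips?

Each of the 7 flavors has its own threshold; avoid all of them simultaneously.
The worst case stops just short of every target: 15 plain, 1 ranch, 4 jalapeño, 11 sour-cream, 3 salt-and-vinegar, 14 barbecue, 3 cheddar — 15 + 1 + 4 + 11 + 3 + 14 + 3 = 51 bags of chips.
One more bag of chips must push some flavor to its target, so 51 + 1 = 52.

52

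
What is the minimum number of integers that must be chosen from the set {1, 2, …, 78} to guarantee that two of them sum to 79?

40

Partition {1, …, 78} into 39 pairs: {1,78}, {2,77}, …, {39,40}.
Choosing 39 integers — say the integers 1 through 39 — takes one from each pair and avoids the property.
Choosing 40 forces two into the same pair by pigeonhole, and those sum to 79. So 40.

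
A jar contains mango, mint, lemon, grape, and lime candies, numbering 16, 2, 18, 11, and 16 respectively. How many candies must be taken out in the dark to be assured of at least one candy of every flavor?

The hardest flavor to obtain is mint: we could draw every other candy first — 63 − 2 = 61 candies — without a single mint one.
The next draw must be mint, so 61 + 1 = 62.

62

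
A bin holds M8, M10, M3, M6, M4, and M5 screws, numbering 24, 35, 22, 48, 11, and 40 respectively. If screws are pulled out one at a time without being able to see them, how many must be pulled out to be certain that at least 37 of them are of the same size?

165

In the worst case we take at most 36 of each size, but all 24 M8, all 35 M10, all 22 M3, and all 11 M4 (fewer than 36), giving 24 + 35 + 22 + 36 + 11 + 36 = 164.
One more screw then forces some size to 37, so 164 + 1 = 165.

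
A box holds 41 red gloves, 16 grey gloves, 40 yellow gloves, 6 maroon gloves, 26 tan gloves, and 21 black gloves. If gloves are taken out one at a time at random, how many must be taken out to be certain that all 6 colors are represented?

145

The hardest color to obtain is maroon: we could draw every other glove first — 150 − 6 = 144 gloves — without a single maroon one.
The next draw must be maroon, so 144 + 1 = 145.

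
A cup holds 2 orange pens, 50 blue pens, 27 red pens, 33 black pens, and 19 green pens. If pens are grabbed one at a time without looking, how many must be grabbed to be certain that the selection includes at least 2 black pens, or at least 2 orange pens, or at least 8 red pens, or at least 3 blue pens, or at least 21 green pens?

31

The worst case stops just short of every target: 1 orange, 2 blue, 7 red, 1 black, all 19 green — 1 + 2 + 7 + 1 + 19 = 30 pens.
One more pen must push some ink color to its target, so 30 + 1 = 31.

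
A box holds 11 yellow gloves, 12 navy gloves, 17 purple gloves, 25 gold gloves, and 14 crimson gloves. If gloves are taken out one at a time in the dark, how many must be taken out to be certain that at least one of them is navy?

To avoid navy gloves as long as possible, exhaust the other 4 colors first.
The worst case draws every non-navy glove first: 11 + 17 + 25 + 14 = 67.
The next draw is then forced to be navy, giving 67 + 1 = 68.

68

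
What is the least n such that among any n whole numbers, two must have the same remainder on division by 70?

Use the pigeonhole principle on residue classes: two integers differ by a multiple of 70 exactly when they share a remainder mod 70.
There are 70 residue classes mod 70, so 70 integers can all lie in distinct classes.
One more integer must repeat a residue, giving a difference divisible by 70. So n = 70 + 1 = 71.

71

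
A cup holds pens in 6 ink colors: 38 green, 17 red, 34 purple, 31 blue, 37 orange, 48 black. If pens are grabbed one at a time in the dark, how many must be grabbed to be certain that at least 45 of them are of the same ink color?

202

Treat the 6 ink colors as pigeonholes.
In the worst case we take at most 44 of each ink color, but all 38 green, all 17 red, all 34 purple, all 31 blue, and all 37 orange (fewer than 44), giving 38 + 17 + 34 + 31 + 37 + 44 = 201.
One more pen then forces some ink color to 45, so 201 + 1 = 202.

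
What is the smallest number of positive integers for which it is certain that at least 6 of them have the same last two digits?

501

There are 100 possible two-digit endings acting as pigeonholes.
With 100 × 5 = 500 positive integers we could place exactly 5 in each, with no class reaching 6.
One more forces some class to hold 6, so 500 + 1 = 501.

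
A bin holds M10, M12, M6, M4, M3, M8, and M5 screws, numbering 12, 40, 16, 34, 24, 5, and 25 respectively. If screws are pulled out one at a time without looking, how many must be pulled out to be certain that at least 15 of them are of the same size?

88

In the worst case we take at most 14 of each size, but all 12 M10 and all 5 M8 (fewer than 14), giving 12 + 14 + 14 + 14 + 14 + 5 + 14 = 87.
One more screw then forces some size to 15, so 87 + 1 = 88.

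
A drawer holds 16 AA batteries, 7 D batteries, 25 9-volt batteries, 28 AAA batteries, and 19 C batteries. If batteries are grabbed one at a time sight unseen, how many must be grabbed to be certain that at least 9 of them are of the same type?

In the worst case we take at most 8 of each type, but all 7 D (fewer than 8), giving 8 + 7 + 8 + 8 + 8 = 39.
One more battery then forces some type to 9, so 39 + 1 = 40.

40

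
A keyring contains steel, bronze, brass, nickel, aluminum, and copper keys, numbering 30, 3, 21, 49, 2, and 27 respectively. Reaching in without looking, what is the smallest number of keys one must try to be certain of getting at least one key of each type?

131

The hardest type to obtain is aluminum: we could draw every other key first — 132 − 2 = 130 keys — without a single aluminum one.
The next draw must be aluminum, so 130 + 1 = 131.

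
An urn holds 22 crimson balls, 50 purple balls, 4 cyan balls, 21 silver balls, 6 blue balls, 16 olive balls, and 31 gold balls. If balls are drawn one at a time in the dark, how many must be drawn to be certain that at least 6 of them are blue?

150

The worst case draws every non-blue ball first: 22 + 50 + 4 + 21 + 16 + 31 = 144.
The next 6 draws are then forced to be blue, giving 144 + 6 = 150.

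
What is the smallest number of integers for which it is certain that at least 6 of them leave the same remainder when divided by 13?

66

There are 13 residue classes modulo 13 acting as pigeonholes.
With 13 × 5 = 65 integers we could place exactly 5 in each, with no class reaching 6.
One more forces some class to hold 6, so 65 + 1 = 66.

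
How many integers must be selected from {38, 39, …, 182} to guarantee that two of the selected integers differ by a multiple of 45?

Group the integers by remainder mod 45; there are 45 residue classes, each nonempty in this range.
Choosing one from each class (45 integers) avoids any shared remainder.
One more choice must repeat a class, so two differ by a multiple of 45. Hence 45 + 1 = 46.

46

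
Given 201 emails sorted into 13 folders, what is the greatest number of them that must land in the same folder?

The 201 emails fall into 13 folders.
If each of the 13 folders held at most 15, the total would be at most 13 × 15 = 195 < 201, a contradiction.
So at least one holds ⌈201/13⌉ = 16.

16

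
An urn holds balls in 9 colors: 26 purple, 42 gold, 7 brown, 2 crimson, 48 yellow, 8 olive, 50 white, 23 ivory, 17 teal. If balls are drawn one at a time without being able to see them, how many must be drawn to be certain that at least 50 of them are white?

To avoid white balls as long as possible, exhaust the other 8 colors first.
The worst case draws every non-white ball first: 26 + 42 + 7 + 2 + 48 + 8 + 23 + 17 = 173.
The next 50 draws are then forced to be white, giving 173 + 50 = 223.

223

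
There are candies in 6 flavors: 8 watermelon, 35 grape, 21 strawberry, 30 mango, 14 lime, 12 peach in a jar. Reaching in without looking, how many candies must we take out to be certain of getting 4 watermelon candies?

116

To avoid watermelon candies as long as possible, exhaust the other 5 flavors first.
The worst case draws every non-watermelon candy first: 35 + 21 + 30 + 14 + 12 = 112.
The next 4 draws are then forced to be watermelon, giving 112 + 4 = 116.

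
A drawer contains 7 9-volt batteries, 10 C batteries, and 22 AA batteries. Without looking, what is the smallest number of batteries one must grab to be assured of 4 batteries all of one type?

10

The worst case takes 3 batteries of each type without reaching 4 of any: 3 × 3 = 9.
The next battery must bring some type to 4, so 9 + 1 = 10.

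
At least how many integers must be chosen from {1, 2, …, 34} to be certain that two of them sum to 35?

18

Partition {1, …, 34} into 17 pairs: {1,34}, {2,33}, …, {17,18}.
Choosing 17 integers — say the integers 1 through 17 — takes one from each pair and avoids the property.
Choosing 18 forces two into the same pair by pigeonhole, and those sum to 35. So 18.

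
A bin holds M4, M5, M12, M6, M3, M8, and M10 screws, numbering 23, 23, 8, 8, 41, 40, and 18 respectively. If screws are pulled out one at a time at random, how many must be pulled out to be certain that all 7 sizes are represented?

154

The hardest size to obtain is M12: we could draw every other screw first — 161 − 8 = 153 screws — without a single M12 one.
The next draw must be M12, so 153 + 1 = 154.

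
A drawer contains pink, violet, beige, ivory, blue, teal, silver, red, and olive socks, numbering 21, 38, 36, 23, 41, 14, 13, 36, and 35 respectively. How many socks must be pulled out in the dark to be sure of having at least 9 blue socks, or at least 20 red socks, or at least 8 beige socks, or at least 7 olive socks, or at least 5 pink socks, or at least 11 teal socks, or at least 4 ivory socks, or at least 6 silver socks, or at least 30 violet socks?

92

The worst case stops just short of every target: 4 pink, 29 violet, 7 beige, 3 ivory, 8 blue, 10 teal, 5 silver, 19 red, 6 olive — 4 + 29 + 7 + 3 + 8 + 10 + 5 + 19 + 6 = 91 socks.
One more sock must push some color to its target, so 91 + 1 = 92.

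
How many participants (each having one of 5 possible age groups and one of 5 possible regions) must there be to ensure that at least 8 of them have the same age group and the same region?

There are 5 × 5 = 25 (age group, region) combinations acting as pigeonholes.
With 25 × 7 = 175 participants we could place exactly 7 in each, with no (age group, region) pair reaching 8.
One more forces some (age group, region) pair to hold 8, so 175 + 1 = 176.

176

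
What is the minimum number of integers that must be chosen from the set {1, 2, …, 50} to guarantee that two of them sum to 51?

26

Partition {1, …, 50} into 25 pairs: {1,50}, {2,49}, …, {25,26}.
Choosing 25 integers — say the integers 1 through 25 — takes one from each pair and avoids the property.
Choosing 26 forces two into the same pair by pigeonhole, and those sum to 51. So 26.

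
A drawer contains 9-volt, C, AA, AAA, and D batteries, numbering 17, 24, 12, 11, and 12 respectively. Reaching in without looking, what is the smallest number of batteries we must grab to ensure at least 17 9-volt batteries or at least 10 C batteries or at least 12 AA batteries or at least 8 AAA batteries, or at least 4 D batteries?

The worst case stops just short of every target: 16 9-volt, 9 C, 11 AA, 7 AAA, 3 D — 16 + 9 + 11 + 7 + 3 = 46 batteries.
One more battery must push some type to its target, so 46 + 1 = 47.

47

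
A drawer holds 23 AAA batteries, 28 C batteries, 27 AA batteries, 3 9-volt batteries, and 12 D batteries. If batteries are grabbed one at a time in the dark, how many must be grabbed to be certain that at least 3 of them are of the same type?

11

The worst case takes 2 batteries of each type without reaching 3 of any: 5 × 2 = 10.
The next battery must bring some type to 3, so 10 + 1 = 11.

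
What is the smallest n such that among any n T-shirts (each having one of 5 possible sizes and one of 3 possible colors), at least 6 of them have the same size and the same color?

76

There are 5 × 3 = 15 (size, color) combinations acting as pigeonholes.
With 15 × 5 = 75 T-shirts we could place exactly 5 in each, with no (size, color) pair reaching 6.
One more forces some (size, color) pair to hold 6, so 75 + 1 = 76.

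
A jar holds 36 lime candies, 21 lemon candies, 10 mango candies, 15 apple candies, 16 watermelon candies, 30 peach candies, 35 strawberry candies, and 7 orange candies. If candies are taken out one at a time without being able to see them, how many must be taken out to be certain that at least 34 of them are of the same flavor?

166

Treat the 8 flavors as pigeonholes.
In the worst case we take at most 33 of each flavor, but all 21 lemon, all 10 mango, all 15 apple, all 16 watermelon, all 30 peach, and all 7 orange (fewer than 33), giving 33 + 21 + 10 + 15 + 16 + 30 + 33 + 7 = 165.
One more candy then forces some flavor to 34, so 165 + 1 = 166.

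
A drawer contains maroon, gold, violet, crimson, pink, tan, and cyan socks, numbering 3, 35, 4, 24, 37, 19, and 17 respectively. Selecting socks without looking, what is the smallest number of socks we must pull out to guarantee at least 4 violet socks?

The worst case draws every non-violet sock first: 3 + 35 + 24 + 37 + 19 + 17 = 135.
The next 4 draws are then forced to be violet, giving 135 + 4 = 139.

139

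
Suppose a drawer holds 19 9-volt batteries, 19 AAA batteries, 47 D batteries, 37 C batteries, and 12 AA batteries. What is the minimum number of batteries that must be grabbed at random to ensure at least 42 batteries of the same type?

129

In the worst case we take at most 41 of each type, but all 19 9-volt, all 19 AAA, all 37 C, and all 12 AA (fewer than 41), giving 19 + 19 + 41 + 37 + 12 = 128.
One more battery then forces some type to 42, so 128 + 1 = 129.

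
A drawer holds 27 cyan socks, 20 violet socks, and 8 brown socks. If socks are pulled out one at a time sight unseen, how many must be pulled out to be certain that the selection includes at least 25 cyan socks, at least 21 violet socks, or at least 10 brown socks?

53

The worst case stops just short of every target: 24 cyan, 20 violet, all 8 brown — 24 + 20 + 8 = 52 socks.
One more sock must push some color to its target, so 52 + 1 = 53.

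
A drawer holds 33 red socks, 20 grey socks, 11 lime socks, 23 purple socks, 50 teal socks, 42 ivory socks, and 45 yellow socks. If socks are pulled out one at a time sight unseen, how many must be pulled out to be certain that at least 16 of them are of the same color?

102

In the worst case we take at most 15 of each color, but all 11 lime (fewer than 15), giving 15 + 15 + 11 + 15 + 15 + 15 + 15 = 101.
One more sock then forces some color to 16, so 101 + 1 = 102.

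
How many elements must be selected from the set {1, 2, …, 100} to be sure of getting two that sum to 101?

51

Partition {1, …, 100} into 50 pairs: {1,100}, {2,99}, …, {50,51}.
Choosing 50 integers — say the integers 1 through 50 — takes one from each pair and avoids the property.
Choosing 51 forces two into the same pair by pigeonhole, and those sum to 101. So 51.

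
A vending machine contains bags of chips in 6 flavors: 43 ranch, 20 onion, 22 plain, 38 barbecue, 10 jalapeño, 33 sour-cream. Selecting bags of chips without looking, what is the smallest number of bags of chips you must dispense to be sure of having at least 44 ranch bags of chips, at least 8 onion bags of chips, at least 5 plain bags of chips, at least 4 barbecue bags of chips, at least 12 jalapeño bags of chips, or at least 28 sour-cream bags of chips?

95

The worst case stops just short of every target: 43 ranch, 7 onion, 4 plain, 3 barbecue, all 10 jalapeño, 27 sour-cream — 43 + 7 + 4 + 3 + 10 + 27 = 94 bags of chips.
One more bag of chips must push some flavor to its target, so 94 + 1 = 95.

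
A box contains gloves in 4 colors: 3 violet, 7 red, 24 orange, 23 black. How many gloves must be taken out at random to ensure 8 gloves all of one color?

Treat the 4 colors as pigeonholes.
In the worst case we take at most 7 of each color, but all 3 violet (fewer than 7), giving 3 + 7 + 7 + 7 = 24.
One more glove then forces some color to 8, so 24 + 1 = 25.

25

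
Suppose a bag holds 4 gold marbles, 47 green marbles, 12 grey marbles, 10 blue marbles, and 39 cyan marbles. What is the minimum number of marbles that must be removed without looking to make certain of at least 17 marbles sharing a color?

59

Treat the 5 colors as pigeonholes.
In the worst case we take at most 16 of each color, but all 4 gold, all 12 grey, and all 10 blue (fewer than 16), giving 4 + 16 + 12 + 10 + 16 = 58.
One more marble then forces some color to 17, so 58 + 1 = 59.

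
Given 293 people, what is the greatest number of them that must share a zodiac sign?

The 293 people fall into 12 zodiac signs.
If each of the 12 zodiac signs held at most 24, the total would be at most 12 × 24 = 288 < 293, a contradiction.
So at least one holds ⌈293/12⌉ = 25.

25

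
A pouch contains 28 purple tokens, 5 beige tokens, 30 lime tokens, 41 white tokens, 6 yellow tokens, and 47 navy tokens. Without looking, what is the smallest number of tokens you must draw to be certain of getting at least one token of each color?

The hardest color to obtain is beige: we could draw every other token first — 157 − 5 = 152 tokens — without a single beige one.
The next draw must be beige, so 152 + 1 = 153.

153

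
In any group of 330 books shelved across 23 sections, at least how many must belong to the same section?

15

The 330 books fall into 23 sections.
If each of the 23 sections held at most 14, the total would be at most 23 × 14 = 322 < 330, a contradiction.
So at least one holds ⌈330/23⌉ = 15.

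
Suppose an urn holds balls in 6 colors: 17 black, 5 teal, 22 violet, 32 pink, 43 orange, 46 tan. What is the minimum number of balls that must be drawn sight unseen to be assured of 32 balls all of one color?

138

In the worst case we take at most 31 of each color, but all 17 black, all 5 teal, and all 22 violet (fewer than 31), giving 17 + 5 + 22 + 31 + 31 + 31 = 137.
One more ball then forces some color to 32, so 137 + 1 = 138.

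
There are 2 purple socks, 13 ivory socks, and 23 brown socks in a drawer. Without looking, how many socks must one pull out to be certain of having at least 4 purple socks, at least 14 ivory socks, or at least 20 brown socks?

The worst case stops just short of every target: all 2 purple, 13 ivory, 19 brown — 2 + 13 + 19 = 34 socks.
One more sock must push some color to its target, so 34 + 1 = 35.

35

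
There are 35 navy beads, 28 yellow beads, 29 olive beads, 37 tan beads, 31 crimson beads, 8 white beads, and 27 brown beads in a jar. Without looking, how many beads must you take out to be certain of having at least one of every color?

The hardest color to obtain is white: we could draw every other bead first — 195 − 8 = 187 beads — without a single white one.
The next draw must be white, so 187 + 1 = 188.

188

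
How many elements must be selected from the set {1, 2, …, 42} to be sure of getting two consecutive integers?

Partition {1, …, 42} into 21 pairs: {1,2}, {3,4}, …, {41,42}.
Choosing 21 integers — say the 21 even numbers 2, 4, …, 42 — takes one from each pair and avoids the property.
Choosing 22 forces two into the same pair by pigeonhole, and those are consecutive. So 22.

22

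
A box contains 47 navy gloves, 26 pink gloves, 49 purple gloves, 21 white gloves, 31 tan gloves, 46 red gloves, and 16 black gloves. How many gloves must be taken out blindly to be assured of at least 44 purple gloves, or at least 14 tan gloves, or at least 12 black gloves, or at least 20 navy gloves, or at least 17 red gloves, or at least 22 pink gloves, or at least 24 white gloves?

The worst case stops just short of every target: 19 navy, 21 pink, 43 purple, all 21 white, 13 tan, 16 red, 11 black — 19 + 21 + 43 + 21 + 13 + 16 + 11 = 144 gloves.
One more glove must push some color to its target, so 144 + 1 = 145.

145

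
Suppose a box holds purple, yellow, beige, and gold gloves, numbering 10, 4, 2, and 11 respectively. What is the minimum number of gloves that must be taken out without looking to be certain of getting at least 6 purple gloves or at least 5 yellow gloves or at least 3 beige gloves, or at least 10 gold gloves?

The worst case stops just short of every target: 5 purple, 4 yellow, 2 beige, 9 gold — 5 + 4 + 2 + 9 = 20 gloves.
One more glove must push some color to its target, so 20 + 1 = 21.

21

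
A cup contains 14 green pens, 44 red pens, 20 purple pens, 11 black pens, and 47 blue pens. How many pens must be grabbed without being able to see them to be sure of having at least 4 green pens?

126

The worst case draws every non-green pen first: 44 + 20 + 11 + 47 = 122.
The next 4 draws are then forced to be green, giving 122 + 4 = 126.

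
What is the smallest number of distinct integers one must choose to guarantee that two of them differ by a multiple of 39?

Two integers differ by a multiple of 39 exactly when they share a remainder mod 39.
There are 39 residue classes mod 39, so 39 integers can all lie in distinct classes.
One more integer must repeat a residue, giving a difference divisible by 39. So n = 39 + 1 = 40.

40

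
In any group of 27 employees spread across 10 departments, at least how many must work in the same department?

3

The 27 employees fall into 10 departments.
If each of the 10 departments held at most 2, the total would be at most 10 × 2 = 20 < 27, a contradiction.
So at least one holds ⌈27/10⌉ = 3.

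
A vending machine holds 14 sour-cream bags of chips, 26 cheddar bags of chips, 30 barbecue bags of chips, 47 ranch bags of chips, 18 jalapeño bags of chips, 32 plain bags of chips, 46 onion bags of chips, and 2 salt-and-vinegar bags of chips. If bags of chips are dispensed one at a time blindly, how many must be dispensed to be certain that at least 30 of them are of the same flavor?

In the worst case we take at most 29 of each flavor, but all 14 sour-cream, all 26 cheddar, all 18 jalapeño, and all 2 salt-and-vinegar (fewer than 29), giving 14 + 26 + 29 + 29 + 18 + 29 + 29 + 2 = 176.
One more bag of chips then forces some flavor to 30, so 176 + 1 = 177.

177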